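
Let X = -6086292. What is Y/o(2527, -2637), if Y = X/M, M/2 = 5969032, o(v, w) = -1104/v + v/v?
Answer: -3845014971/4246966268 ≈ -0.90536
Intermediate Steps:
o(v, w) = 1 - 1104/v (o(v, w) = -1104/v + 1 = 1 - 1104/v)
M = 11938064 (M = 2*5969032 = 11938064)
Y = -1521573/2984516 (Y = -6086292/11938064 = -6086292*1/11938064 = -1521573/2984516 ≈ -0.50982)
Y/o(2527, -2637) = -1521573*2527/(-1104 + 2527)/2984516 = -1521573/(2984516*((1/2527)*1423)) = -1521573/(2984516*1423/2527) = -1521573/2984516*2527/1423 = -3845014971/4246966268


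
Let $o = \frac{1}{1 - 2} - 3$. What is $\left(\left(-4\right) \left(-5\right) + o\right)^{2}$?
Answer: $256$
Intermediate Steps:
$o = -4$ ($o = \frac{1}{-1} - 3 = -1 - 3 = -4$)
$\left(\left(-4\right) \left(-5\right) + o\right)^{2} = \left(\left(-4\right) \left(-5\right) - 4\right)^{2} = \left(20 - 4\right)^{2} = 16^{2} = 256$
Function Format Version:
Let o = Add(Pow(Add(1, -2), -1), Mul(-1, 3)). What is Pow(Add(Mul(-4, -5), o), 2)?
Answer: 256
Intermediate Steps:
o = -4 (o = Add(Pow(-1, -1), -3) = Add(-1, -3) = -4)
Pow(Add(Mul(-4, -5), o), 2) = Pow(Add(Mul(-4, -5), -4), 2) = Pow(Add(20, -4), 2) = Pow(16, 2) = 256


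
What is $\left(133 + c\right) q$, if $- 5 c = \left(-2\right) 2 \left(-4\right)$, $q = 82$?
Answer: $\frac{53218}{5} \approx 10644.0$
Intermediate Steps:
$c = - \frac{16}{5}$ ($c = - \frac{\left(-2\right) 2 \left(-4\right)}{5} = - \frac{\left(-4\right) \left(-4\right)}{5} = \left(- \frac{1}{5}\right) 16 = - \frac{16}{5} \approx -3.2$)
$\left(133 + c\right) q = \left(133 - \frac{16}{5}\right) 82 = \frac{649}{5} \cdot 82 = \frac{53218}{5}$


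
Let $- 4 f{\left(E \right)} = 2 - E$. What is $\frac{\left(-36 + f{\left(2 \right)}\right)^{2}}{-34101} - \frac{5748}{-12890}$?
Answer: $\frac{1106834}{2713345} \approx 0.40792$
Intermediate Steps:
$f{\left(E \right)} = - \frac{1}{2} + \frac{E}{4}$ ($f{\left(E \right)} = - \frac{2 - E}{4} = - \frac{1}{2} + \frac{E}{4}$)
$\frac{\left(-36 + f{\left(2 \right)}\right)^{2}}{-34101} - \frac{5748}{-12890} = \frac{\left(-36 + \left(- \frac{1}{2} + \frac{1}{4} \cdot 2\right)\right)^{2}}{-34101} - \frac{5748}{-12890} = \left(-36 + \left(- \frac{1}{2} + \frac{1}{2}\right)\right)^{2} \left(- \frac{1}{34101}\right) - - \frac{2874}{6445} = \left(-36 + 0\right)^{2} \left(- \frac{1}{34101}\right) + \frac{2874}{6445} = \left(-36\right)^{2} \left(- \frac{1}{34101}\right) + \frac{2874}{6445} = 1296 \left(- \frac{1}{34101}\right) + \frac{2874}{6445} = - \frac{16}{421} + \frac{2874}{6445} = \frac{1106834}{2713345}$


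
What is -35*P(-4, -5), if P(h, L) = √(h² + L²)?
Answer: -35*√41 ≈ -224.11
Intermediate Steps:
P(h, L) = √(L² + h²)
-35*P(-4, -5) = -35*√((-5)² + (-4)²) = -35*√(25 + 16) = -35*√41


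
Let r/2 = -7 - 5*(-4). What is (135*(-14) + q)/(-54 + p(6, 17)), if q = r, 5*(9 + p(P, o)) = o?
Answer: 4660/149 ≈ 31.275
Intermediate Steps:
p(P, o) = -9 + o/5
r = 26 (r = 2*(-7 - 5*(-4)) = 2*(-7 + 20) = 2*13 = 26)
q = 26
(135*(-14) + q)/(-54 + p(6, 17)) = (135*(-14) + 26)/(-54 + (-9 + (⅕)*17)) = (-1890 + 26)/(-54 + (-9 + 17/5)) = -1864/(-54 - 28/5) = -1864/(-298/5) = -1864*(-5/298) = 4660/149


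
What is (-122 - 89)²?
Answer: 44521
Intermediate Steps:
(-122 - 89)² = (-211)² = 44521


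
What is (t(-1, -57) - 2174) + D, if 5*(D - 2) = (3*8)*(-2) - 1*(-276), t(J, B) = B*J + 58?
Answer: -10057/5 ≈ -2011.4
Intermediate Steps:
t(J, B) = 58 + B*J
D = 238/5 (D = 2 + ((3*8)*(-2) - 1*(-276))/5 = 2 + (24*(-2) + 276)/5 = 2 + (-48 + 276)/5 = 2 + (1/5)*228 = 2 + 228/5 = 238/5 ≈ 47.600)
(t(-1, -57) - 2174) + D = ((58 - 57*(-1)) - 2174) + 238/5 = ((58 + 57) - 2174) + 238/5 = (115 - 2174) + 238/5 = -2059 + 238/5 = -10057/5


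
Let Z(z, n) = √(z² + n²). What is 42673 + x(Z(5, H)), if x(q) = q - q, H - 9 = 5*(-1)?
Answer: 42673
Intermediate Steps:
H = 4 (H = 9 + 5*(-1) = 9 - 5 = 4)
Z(z, n) = √(n² + z²)
x(q) = 0
42673 + x(Z(5, H)) = 42673 + 0 = 42673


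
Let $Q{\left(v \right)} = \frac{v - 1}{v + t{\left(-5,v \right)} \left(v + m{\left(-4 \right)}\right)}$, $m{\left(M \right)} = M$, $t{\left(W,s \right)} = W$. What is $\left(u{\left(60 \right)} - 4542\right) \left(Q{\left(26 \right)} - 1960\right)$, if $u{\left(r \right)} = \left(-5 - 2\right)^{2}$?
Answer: $\frac{739839845}{84} \approx 8.8076 \cdot 10^{6}$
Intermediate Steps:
$u{\left(r \right)} = 49$ ($u{\left(r \right)} = \left(-7\right)^{2} = 49$)
$Q{\left(v \right)} = \frac{-1 + v}{20 - 4 v}$ ($Q{\left(v \right)} = \frac{v - 1}{v - 5 \left(v - 4\right)} = \frac{-1 + v}{v - 5 \left(-4 + v\right)} = \frac{-1 + v}{v - \left(-20 + 5 v\right)} = \frac{-1 + v}{20 - 4 v}$)
$\left(u{\left(60 \right)} - 4542\right) \left(Q{\left(26 \right)} - 1960\right) = \left(49 - 4542\right) \left(\frac{-1 + 26}{4 \left(5 - 26\right)} - 1960\right) = - 4493 \left(\frac{1}{4} \frac{1}{5 - 26} \cdot 25 - 1960\right) = - 4493 \left(\frac{1}{4} \frac{1}{-21} \cdot 25 - 1960\right) = - 4493 \left(\frac{1}{4} \left(- \frac{1}{21}\right) 25 - 1960\right) = - 4493 \left(- \frac{25}{84} - 1960\right) = \left(-4493\right) \left(- \frac{164665}{84}\right) = \frac{739839845}{84}$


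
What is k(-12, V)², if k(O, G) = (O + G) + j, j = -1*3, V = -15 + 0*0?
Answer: 900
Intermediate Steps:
V = -15 (V = -15 + 0 = -15)
j = -3
k(O, G) = -3 + G + O (k(O, G) = (O + G) - 3 = (G + O) - 3 = -3 + G + O)
k(-12, V)² = (-3 - 15 - 12)² = (-30)² = 900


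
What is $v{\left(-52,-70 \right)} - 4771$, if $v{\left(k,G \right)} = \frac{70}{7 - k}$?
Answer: $- \frac{281419}{59} \approx -4769.8$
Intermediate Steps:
$v{\left(-52,-70 \right)} - 4771 = - \frac{70}{-7 - 52} - 4771 = - \frac{70}{-59} - 4771 = \left(-70\right) \left(- \frac{1}{59}\right) - 4771 = \frac{70}{59} - 4771 = - \frac{281419}{59}$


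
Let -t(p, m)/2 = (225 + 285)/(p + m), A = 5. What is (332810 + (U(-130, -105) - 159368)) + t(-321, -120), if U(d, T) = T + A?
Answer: 25481614/147 ≈ 1.7334e+5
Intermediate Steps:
t(p, m) = -1020/(m + p) (t(p, m) = -2*(225 + 285)/(p + m) = -1020/(m + p))
U(d, T) = 5 + T (U(d, T) = T + 5 = 5 + T)
(332810 + (U(-130, -105) - 159368)) + t(-321, -120) = (332810 + ((5 - 105) - 159368)) - 1020/(-120 - 321) = (332810 + (-100 - 159368)) - 1020/(-441) = (332810 - 159468) - 1020*(-1/441) = 173342 + 340/147 = 25481614/147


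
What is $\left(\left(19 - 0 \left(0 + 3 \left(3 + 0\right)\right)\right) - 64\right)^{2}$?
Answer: $2025$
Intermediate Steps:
$\left(\left(19 - 0 \left(0 + 3 \left(3 + 0\right)\right)\right) - 64\right)^{2} = \left(\left(19 - 0 \left(0 + 3 \cdot 3\right)\right) - 64\right)^{2} = \left(\left(19 - 0 \left(0 + 9\right)\right) - 64\right)^{2} = \left(\left(19 - 0 \cdot 9\right) - 64\right)^{2} = \left(\left(19 - 0\right) - 64\right)^{2} = \left(\left(19 + 0\right) - 64\right)^{2} = \left(19 - 64\right)^{2} = \left(-45\right)^{2} = 2025$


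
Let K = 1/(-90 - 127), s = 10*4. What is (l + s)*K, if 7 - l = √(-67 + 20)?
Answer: -47/217 + I*√47/217 ≈ -0.21659 + 0.031593*I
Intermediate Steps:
s = 40
l = 7 - I*√47 (l = 7 - √(-67 + 20) = 7 - √(-47) = 7 - I*√47 ≈ 7.0 - 6.8557*I)
K = -1/217 (K = 1/(-217) = -1/217 ≈ -0.0046083)
(l + s)*K = ((7 - I*√47) + 40)*(-1/217) = (47 - I*√47)*(-1/217) = -47/217 + I*√47/217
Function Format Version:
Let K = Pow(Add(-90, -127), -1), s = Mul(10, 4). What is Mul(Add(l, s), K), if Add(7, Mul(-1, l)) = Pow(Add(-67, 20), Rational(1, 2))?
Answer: Add(Rational(-47, 217), Mul(Rational(1, 217), I, Pow(47, Rational(1, 2)))) ≈ Add(-0.21659, Mul(0.031593, I))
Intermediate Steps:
s = 40
l = Add(7, Mul(-1, I, Pow(47, Rational(1, 2)))) (l = Add(7, Mul(-1, Pow(Add(-67, 20), Rational(1, 2)))) = Add(7, Mul(-1, Pow(-47, Rational(1, 2)))) = Add(7, Mul(-1, Mul(I, Pow(47, Rational(1, 2))))) = Add(7, Mul(-1, I, Pow(47, Rational(1, 2)))) ≈ Add(7.0000, Mul(-6.8557, I)))
K = Rational(-1, 217) (K = Pow(-217, -1) = Rational(-1, 217) ≈ -0.0046083)
Mul(Add(l, s), K) = Mul(Add(Add(7, Mul(-1, I, Pow(47, Rational(1, 2)))), 40), Rational(-1, 217)) = Mul(Add(47, Mul(-1, I, Pow(47, Rational(1, 2)))), Rational(-1, 217)) = Add(Rational(-47, 217), Mul(Rational(1, 217), I, Pow(47, Rational(1, 2))))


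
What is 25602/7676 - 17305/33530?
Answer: 18140047/6434407 ≈ 2.8192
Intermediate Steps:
25602/7676 - 17305/33530 = 25602*(1/7676) - 17305*1/33530 = 12801/3838 - 3461/6706 = 18140047/6434407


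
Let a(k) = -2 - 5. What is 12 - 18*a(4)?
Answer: 138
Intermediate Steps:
a(k) = -7
12 - 18*a(4) = 12 - 18*(-7) = 12 + 126 = 138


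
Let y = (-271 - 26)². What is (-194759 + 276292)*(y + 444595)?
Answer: 43441108532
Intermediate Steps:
y = 88209 (y = (-297)² = 88209)
(-194759 + 276292)*(y + 444595) = (-194759 + 276292)*(88209 + 444595) = 81533*532804 = 43441108532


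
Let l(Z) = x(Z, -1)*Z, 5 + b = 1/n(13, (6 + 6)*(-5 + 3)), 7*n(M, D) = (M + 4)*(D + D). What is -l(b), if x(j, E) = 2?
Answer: 4087/408 ≈ 10.017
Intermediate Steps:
n(M, D) = 2*D*(4 + M)/7 (n(M, D) = ((M + 4)*(D + D))/7 = ((4 + M)*(2*D))/7 = (2*D*(4 + M))/7 = 2*D*(4 + M)/7)
b = -4087/816 (b = -5 + 1/(2*((6 + 6)*(-5 + 3))*(4 + 13)/7) = -5 + 1/((2/7)*(12*(-2))*17) = -5 + 1/((2/7)*(-24)*17) = -5 + 1/(-816/7) = -5 - 7/816 = -4087/816 ≈ -5.0086)
l(Z) = 2*Z
-l(b) = -2*(-4087)/816 = -1*(-4087/408) = 4087/408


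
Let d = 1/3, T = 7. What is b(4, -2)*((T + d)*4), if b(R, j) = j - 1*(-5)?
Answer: 88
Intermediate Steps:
d = ⅓ ≈ 0.33333
b(R, j) = 5 + j (b(R, j) = j + 5 = 5 + j)
b(4, -2)*((T + d)*4) = (5 - 2)*((7 + ⅓)*4) = 3*((22/3)*4) = 3*(88/3) = 88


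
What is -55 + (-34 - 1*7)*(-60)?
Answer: 2405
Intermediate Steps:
-55 + (-34 - 1*7)*(-60) = -55 + (-34 - 7)*(-60) = -55 - 41*(-60) = -55 + 2460 = 2405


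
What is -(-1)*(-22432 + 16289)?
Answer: -6143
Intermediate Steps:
-(-1)*(-22432 + 16289) = -(-1)*(-6143) = -1*6143 = -6143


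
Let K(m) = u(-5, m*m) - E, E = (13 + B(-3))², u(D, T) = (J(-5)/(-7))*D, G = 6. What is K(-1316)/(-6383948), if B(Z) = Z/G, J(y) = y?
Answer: 4475/178750544 ≈ 2.5035e-5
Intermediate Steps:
B(Z) = Z/6
u(D, T) = 5*D/7 (u(D, T) = (-5/(-7))*D = (-5*(-⅐))*D = 5*D/7)
E = 625/4 (E = (13 + (⅙)*(-3))² = (13 - ½)² = (25/2)² = 625/4 ≈ 156.25)
K(m) = -4475/28 (K(m) = (5/7)*(-5) - 1*625/4 = -25/7 - 625/4 = -4475/28)
K(-1316)/(-6383948) = -4475/28/(-6383948) = -4475/28*(-1/6383948) = 4475/178750544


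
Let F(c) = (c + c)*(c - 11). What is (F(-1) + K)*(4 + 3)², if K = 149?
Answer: 8477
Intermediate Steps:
F(c) = 2*c*(-11 + c) (F(c) = (2*c)*(-11 + c) = 2*c*(-11 + c))
(F(-1) + K)*(4 + 3)² = (2*(-1)*(-11 - 1) + 149)*(4 + 3)² = (2*(-1)*(-12) + 149)*7² = (24 + 149)*49 = 173*49 = 8477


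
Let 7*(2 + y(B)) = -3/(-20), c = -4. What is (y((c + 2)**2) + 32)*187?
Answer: 785961/140 ≈ 5614.0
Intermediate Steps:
y(B) = -277/140 (y(B) = -2 + (-3/(-20))/7 = -2 + (-3*(-1/20))/7 = -2 + (1/7)*(3/20) = -2 + 3/140 = -277/140)
(y((c + 2)**2) + 32)*187 = (-277/140 + 32)*187 = (4203/140)*187 = 785961/140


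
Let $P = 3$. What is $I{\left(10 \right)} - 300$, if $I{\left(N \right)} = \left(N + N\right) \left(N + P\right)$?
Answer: $-40$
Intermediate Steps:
$I{\left(N \right)} = 2 N \left(3 + N\right)$ ($I{\left(N \right)} = \left(N + N\right) \left(N + 3\right) = 2 N \left(3 + N\right)$)
$I{\left(10 \right)} - 300 = 2 \cdot 10 \left(3 + 10\right) - 300 = 2 \cdot 10 \cdot 13 - 300 = 260 - 300 = -40$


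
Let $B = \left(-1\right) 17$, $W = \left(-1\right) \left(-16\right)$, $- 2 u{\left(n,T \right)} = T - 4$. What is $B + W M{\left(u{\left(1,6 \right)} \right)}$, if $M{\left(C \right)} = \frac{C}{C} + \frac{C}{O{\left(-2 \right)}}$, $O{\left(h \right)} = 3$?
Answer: $- \frac{19}{3} \approx -6.3333$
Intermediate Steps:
$u{\left(n,T \right)} = 2 - \frac{T}{2}$ ($u{\left(n,T \right)} = - \frac{T - 4}{2} = - \frac{-4 + T}{2} = 2 - \frac{T}{2}$)
$W = 16$
$B = -17$
$M{\left(C \right)} = 1 + \frac{C}{3}$ ($M{\left(C \right)} = \frac{C}{C} + \frac{C}{3} = 1 + C \frac{1}{3} = 1 + \frac{C}{3}$)
$B + W M{\left(u{\left(1,6 \right)} \right)} = -17 + 16 \left(1 + \frac{2 - 3}{3}\right) = -17 + 16 \left(1 + \frac{1}{3} \left(-1\right)\right) = -17 + 16 \left(1 - \frac{1}{3}\right) = -17 + 16 \cdot \frac{2}{3} = -17 + \frac{32}{3} = - \frac{19}{3}$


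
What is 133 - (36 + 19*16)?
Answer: -207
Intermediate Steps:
133 - (36 + 19*16) = 133 - (36 + 304) = 133 - 1*340 = 133 - 340 = -207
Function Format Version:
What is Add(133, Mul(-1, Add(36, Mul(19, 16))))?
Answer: -207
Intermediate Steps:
Add(133, Mul(-1, Add(36, Mul(19, 16)))) = Add(133, Mul(-1, Add(36, 304))) = Add(133, Mul(-1, 340)) = Add(133, -340) = -207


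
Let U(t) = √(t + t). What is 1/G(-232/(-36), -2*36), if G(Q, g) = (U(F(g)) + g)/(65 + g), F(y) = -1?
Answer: 252/2593 + 7*I*√2/5186 ≈ 0.097185 + 0.0019089*I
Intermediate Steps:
U(t) = √2*√t (U(t) = √(2*t) = √2*√t)
G(Q, g) = (g + I*√2)/(65 + g) (G(Q, g) = (√2*√(-1) + g)/(65 + g) = (√2*I + g)/(65 + g) = (I*√2 + g)/(65 + g) = (g + I*√2)/(65 + g))
1/G(-232/(-36), -2*36) = 1/((-2*36 + I*√2)/(65 - 2*36)) = 1/((-72 + I*√2)/(65 - 72)) = 1/((-72 + I*√2)/(-7)) = 1/(-(-72 + I*√2)/7) = 1/(72/7 - I*√2/7)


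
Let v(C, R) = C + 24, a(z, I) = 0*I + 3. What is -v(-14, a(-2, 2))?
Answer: -10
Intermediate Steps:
a(z, I) = 3 (a(z, I) = 0 + 3 = 3)
v(C, R) = 24 + C
-v(-14, a(-2, 2)) = -(24 - 14) = -1*10 = -10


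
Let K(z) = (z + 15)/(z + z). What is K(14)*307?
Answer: 8903/28 ≈ 317.96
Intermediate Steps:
K(z) = (15 + z)/(2*z) (K(z) = (15 + z)/((2*z)) = (15 + z)*(1/(2*z)) = (15 + z)/(2*z))
K(14)*307 = ((½)*(15 + 14)/14)*307 = ((½)*(1/14)*29)*307 = (29/28)*307 = 8903/28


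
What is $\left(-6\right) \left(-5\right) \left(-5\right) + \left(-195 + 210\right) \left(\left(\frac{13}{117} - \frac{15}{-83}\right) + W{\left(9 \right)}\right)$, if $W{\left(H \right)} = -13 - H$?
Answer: $- \frac{118430}{249} \approx -475.62$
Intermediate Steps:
$\left(-6\right) \left(-5\right) \left(-5\right) + \left(-195 + 210\right) \left(\left(\frac{13}{117} - \frac{15}{-83}\right) + W{\left(9 \right)}\right) = \left(-6\right) \left(-5\right) \left(-5\right) + \left(-195 + 210\right) \left(\left(\frac{13}{117} - \frac{15}{-83}\right) - 22\right) = 30 \left(-5\right) + 15 \left(\left(13 \cdot \frac{1}{117} - - \frac{15}{83}\right) - 22\right) = -150 + 15 \left(\left(\frac{1}{9} + \frac{15}{83}\right) - 22\right) = -150 + 15 \left(\frac{218}{747} - 22\right) = -150 + 15 \left(- \frac{16216}{747}\right) = -150 - \frac{81080}{249} = - \frac{118430}{249}$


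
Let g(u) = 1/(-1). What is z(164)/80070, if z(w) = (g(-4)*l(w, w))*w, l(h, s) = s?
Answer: -13448/40035 ≈ -0.33591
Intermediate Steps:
g(u) = -1
z(w) = -w**2 (z(w) = (-w)*w = -w**2)
z(164)/80070 = -1*164**2/80070 = -1*26896*(1/80070) = -26896*1/80070 = -13448/40035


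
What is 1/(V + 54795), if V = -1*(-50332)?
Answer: 1/105127 ≈ 9.5123e-6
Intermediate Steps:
V = 50332
1/(V + 54795) = 1/(50332 + 54795) = 1/105127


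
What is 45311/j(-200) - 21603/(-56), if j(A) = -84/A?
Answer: 18189209/168 ≈ 1.0827e+5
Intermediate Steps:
45311/j(-200) - 21603/(-56) = 45311/((-84/(-200))) - 21603/(-56) = 45311/((-84*(-1/200))) - 21603*(-1/56) = 45311/(21/50) + 21603/56 = 45311*(50/21) + 21603/56 = 323650/3 + 21603/56 = 18189209/168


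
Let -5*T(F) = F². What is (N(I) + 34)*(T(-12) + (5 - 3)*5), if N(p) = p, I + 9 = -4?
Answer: -1974/5 ≈ -394.80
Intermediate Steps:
I = -13 (I = -9 - 4 = -13)
T(F) = -F²/5
(N(I) + 34)*(T(-12) + (5 - 3)*5) = (-13 + 34)*(-⅕*(-12)² + (5 - 3)*5) = 21*(-⅕*144 + 2*5) = 21*(-144/5 + 10) = 21*(-94/5) = -1974/5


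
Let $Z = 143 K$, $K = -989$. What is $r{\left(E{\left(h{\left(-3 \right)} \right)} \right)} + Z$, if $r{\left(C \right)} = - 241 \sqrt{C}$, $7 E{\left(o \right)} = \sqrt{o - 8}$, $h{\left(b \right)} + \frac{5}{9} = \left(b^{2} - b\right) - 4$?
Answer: $-141427 - \frac{241 \sqrt[4]{5} \sqrt{21} \sqrt{i}}{21} \approx -1.4148 \cdot 10^{5} - 55.608 i$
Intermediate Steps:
$h{\left(b \right)} = - \frac{41}{9} + b^{2} - b$ ($h{\left(b \right)} = - \frac{5}{9} - \left(4 + b - b^{2}\right) = - \frac{41}{9} + b^{2} - b$)
$Z = -141427$ ($Z = 143 \left(-989\right) = -141427$)
$E{\left(o \right)} = \frac{\sqrt{-8 + o}}{7}$ ($E{\left(o \right)} = \frac{\sqrt{o - 8}}{7} = \frac{\sqrt{-8 + o}}{7}$)
$r{\left(E{\left(h{\left(-3 \right)} \right)} \right)} + Z = - 241 \sqrt{\frac{\sqrt{-8 - \left(\frac{14}{9} - 9\right)}}{7}} - 141427 = - 241 \sqrt{\frac{\sqrt{-8 + \left(- \frac{41}{9} + 9 + 3\right)}}{7}} - 141427 = - 241 \sqrt{\frac{\sqrt{-8 + \frac{67}{9}}}{7}} - 141427 = - 241 \sqrt{\frac{\sqrt{- \frac{5}{9}}}{7}} - 141427 = - 241 \sqrt{\frac{\frac{1}{3} i \sqrt{5}}{7}} - 141427 = - 241 \sqrt{\frac{i \sqrt{5}}{21}} - 141427 = - 241 \frac{\sqrt[4]{5} \sqrt{21} \sqrt{i}}{21} - 141427 = - \frac{241 \sqrt[4]{5} \sqrt{21} \sqrt{i}}{21} - 141427 = -141427 - \frac{241 \sqrt[4]{5} \sqrt{21} \sqrt{i}}{21}$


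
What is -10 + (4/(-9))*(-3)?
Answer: -26/3 ≈ -8.6667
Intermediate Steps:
-10 + (4/(-9))*(-3) = -10 + (4*(-⅑))*(-3) = -10 - 4/9*(-3) = -10 + 4/3 = -26/3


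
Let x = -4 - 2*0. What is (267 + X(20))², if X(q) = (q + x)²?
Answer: 273529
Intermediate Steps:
x = -4 (x = -4 + 0 = -4)
X(q) = (-4 + q)² (X(q) = (q - 4)² = (-4 + q)²)
(267 + X(20))² = (267 + (-4 + 20)²)² = (267 + 16²)² = (267 + 256)² = 523² = 273529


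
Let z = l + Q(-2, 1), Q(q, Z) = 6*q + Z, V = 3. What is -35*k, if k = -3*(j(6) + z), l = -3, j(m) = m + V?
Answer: -525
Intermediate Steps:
Q(q, Z) = Z + 6*q
j(m) = 3 + m (j(m) = m + 3 = 3 + m)
z = -14 (z = -3 + (1 + 6*(-2)) = -3 + (1 - 12) = -3 - 11 = -14)
k = 15 (k = -3*((3 + 6) - 14) = -3*(9 - 14) = -3*(-5) = 15)
-35*k = -35*15 = -525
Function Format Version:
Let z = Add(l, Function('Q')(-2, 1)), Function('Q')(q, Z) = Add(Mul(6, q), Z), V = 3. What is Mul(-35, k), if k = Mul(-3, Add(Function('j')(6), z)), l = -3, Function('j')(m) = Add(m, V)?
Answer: -525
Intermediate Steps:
Function('Q')(q, Z) = Add(Z, Mul(6, q))
Function('j')(m) = Add(3, m) (Function('j')(m) = Add(m, 3) = Add(3, m))
z = -14 (z = Add(-3, Add(1, Mul(6, -2))) = Add(-3, Add(1, -12)) = Add(-3, -11) = -14)
k = 15 (k = Mul(-3, Add(Add(3, 6), -14)) = Mul(-3, Add(9, -14)) = Mul(-3, -5) = 15)
Mul(-35, k) = Mul(-35, 15) = -525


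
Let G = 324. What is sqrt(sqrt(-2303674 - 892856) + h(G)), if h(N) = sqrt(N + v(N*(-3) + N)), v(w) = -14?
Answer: sqrt(sqrt(310) + 3*I*sqrt(355170)) ≈ 30.046 + 29.752*I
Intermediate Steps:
h(N) = sqrt(-14 + N) (h(N) = sqrt(N - 14) = sqrt(-14 + N))
sqrt(sqrt(-2303674 - 892856) + h(G)) = sqrt(sqrt(-2303674 - 892856) + sqrt(-14 + 324)) = sqrt(sqrt(-3196530) + sqrt(310)) = sqrt(3*I*sqrt(355170) + sqrt(310)) = sqrt(sqrt(310) + 3*I*sqrt(355170))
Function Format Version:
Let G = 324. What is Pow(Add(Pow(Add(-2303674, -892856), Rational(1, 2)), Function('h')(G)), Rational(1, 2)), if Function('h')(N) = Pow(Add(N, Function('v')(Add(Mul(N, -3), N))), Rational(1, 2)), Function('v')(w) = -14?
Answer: Pow(Add(Pow(310, Rational(1, 2)), Mul(3, I, Pow(355170, Rational(1, 2)))), Rational(1, 2)) ≈ Add(30.046, Mul(29.752, I))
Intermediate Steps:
Function('h')(N) = Pow(Add(-14, N), Rational(1, 2)) (Function('h')(N) = Pow(Add(N, -14), Rational(1, 2)) = Pow(Add(-14, N), Rational(1, 2)))
Pow(Add(Pow(Add(-2303674, -892856), Rational(1, 2)), Function('h')(G)), Rational(1, 2)) = Pow(Add(Pow(Add(-2303674, -892856), Rational(1, 2)), Pow(Add(-14, 324), Rational(1, 2))), Rational(1, 2)) = Pow(Add(Pow(-3196530, Rational(1, 2)), Pow(310, Rational(1, 2))), Rational(1, 2)) = Pow(Add(Mul(3, I, Pow(355170, Rational(1, 2))), Pow(310, Rational(1, 2))), Rational(1, 2)) = Pow(Add(Pow(310, Rational(1, 2)), Mul(3, I, Pow(355170, Rational(1, 2)))), Rational(1, 2))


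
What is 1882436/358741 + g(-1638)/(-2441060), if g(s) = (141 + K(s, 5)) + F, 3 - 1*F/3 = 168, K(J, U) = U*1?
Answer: 4595264422769/875708305460 ≈ 5.2475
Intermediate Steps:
K(J, U) = U
F = -495 (F = 9 - 3*168 = 9 - 504 = -495)
g(s) = -349 (g(s) = (141 + 5) - 495 = 146 - 495 = -349)
1882436/358741 + g(-1638)/(-2441060) = 1882436/358741 - 349/(-2441060) = 1882436*(1/358741) - 349*(-1/2441060) = 1882436/358741 + 349/2441060 = 4595264422769/875708305460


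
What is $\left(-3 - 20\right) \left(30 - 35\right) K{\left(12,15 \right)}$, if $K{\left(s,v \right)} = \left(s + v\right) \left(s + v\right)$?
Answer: $83835$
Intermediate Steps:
$K{\left(s,v \right)} = \left(s + v\right)^{2}$
$\left(-3 - 20\right) \left(30 - 35\right) K{\left(12,15 \right)} = \left(-3 - 20\right) \left(30 - 35\right) \left(12 + 15\right)^{2} = \left(-23\right) \left(-5\right) 27^{2} = 115 \cdot 729 = 83835$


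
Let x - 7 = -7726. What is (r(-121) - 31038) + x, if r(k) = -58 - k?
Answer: -38694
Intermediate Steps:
x = -7719 (x = 7 - 7726 = -7719)
(r(-121) - 31038) + x = ((-58 - 1*(-121)) - 31038) - 7719 = ((-58 + 121) - 31038) - 7719 = (63 - 31038) - 7719 = -30975 - 7719 = -38694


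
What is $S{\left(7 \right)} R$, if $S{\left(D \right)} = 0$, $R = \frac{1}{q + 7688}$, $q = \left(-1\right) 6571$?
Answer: $0$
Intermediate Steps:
$q = -6571$
$R = \frac{1}{1117}$ ($R = \frac{1}{-6571 + 7688} = \frac{1}{1117} \approx 0.00089526$)
$S{\left(7 \right)} R = 0 \cdot \frac{1}{1117} = 0$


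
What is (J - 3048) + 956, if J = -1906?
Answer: -3998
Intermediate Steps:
(J - 3048) + 956 = (-1906 - 3048) + 956 = -4954 + 956 = -3998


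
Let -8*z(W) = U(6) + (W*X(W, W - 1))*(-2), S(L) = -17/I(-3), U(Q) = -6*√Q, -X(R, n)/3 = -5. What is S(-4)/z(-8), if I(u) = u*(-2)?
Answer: 680/7173 + 17*√6/7173 ≈ 0.10061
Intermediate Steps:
X(R, n) = 15 (X(R, n) = -3*(-5) = 15)
I(u) = -2*u
S(L) = -17/6 (S(L) = -17/((-2*(-3))) = -17/6)
z(W) = 3*√6/4 + 15*W/4 (z(W) = -(-6*√6 + (W*15)*(-2))/8 = -(-6*√6 + (15*W)*(-2))/8 = -(-6*√6 - 30*W)/8 = -(-30*W - 6*√6)/8 = 3*√6/4 + 15*W/4)
S(-4)/z(-8) = -17/(6*(3*√6/4 + (15/4)*(-8))) = -17/(6*(3*√6/4 - 30)) = -17/(6*(-30 + 3*√6/4))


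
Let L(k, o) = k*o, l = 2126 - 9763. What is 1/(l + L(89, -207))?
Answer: -1/26060 ≈ -3.8373e-5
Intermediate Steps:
l = -7637
1/(l + L(89, -207)) = 1/(-7637 + 89*(-207)) = 1/(-7637 - 18423) = 1/(-26060) = -1/26060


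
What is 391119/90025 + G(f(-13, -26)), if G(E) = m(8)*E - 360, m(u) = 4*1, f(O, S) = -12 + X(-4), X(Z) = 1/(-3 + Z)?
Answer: -254733667/630175 ≈ -404.23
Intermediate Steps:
f(O, S) = -85/7 (f(O, S) = -12 + 1/(-3 - 4) = -12 + 1/(-7) = -12 - ⅐ = -85/7)
m(u) = 4
G(E) = -360 + 4*E (G(E) = 4*E - 360 = -360 + 4*E)
391119/90025 + G(f(-13, -26)) = 391119/90025 + (-360 + 4*(-85/7)) = 391119*(1/90025) + (-360 - 340/7) = 391119/90025 - 2860/7 = -254733667/630175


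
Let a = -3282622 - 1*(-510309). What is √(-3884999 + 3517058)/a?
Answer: -7*I*√7509/2772313 ≈ -0.0002188*I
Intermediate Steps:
a = -2772313 (a = -3282622 + 510309 = -2772313)
√(-3884999 + 3517058)/a = √(-3884999 + 3517058)/(-2772313) = √(-367941)*(-1/2772313) = (7*I*√7509)*(-1/2772313) = -7*I*√7509/2772313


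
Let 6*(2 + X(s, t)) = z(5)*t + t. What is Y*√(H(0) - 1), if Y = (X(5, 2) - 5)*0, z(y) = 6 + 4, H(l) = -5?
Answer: 0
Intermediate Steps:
z(y) = 10
X(s, t) = -2 + 11*t/6 (X(s, t) = -2 + (10*t + t)/6 = -2 + (11*t)/6 = -2 + 11*t/6)
Y = 0 (Y = ((-2 + (11/6)*2) - 5)*0 = ((-2 + 11/3) - 5)*0 = (5/3 - 5)*0 = -10/3*0 = 0)
Y*√(H(0) - 1) = 0*√(-5 - 1) = 0*√(-6) = 0*(I*√6) = 0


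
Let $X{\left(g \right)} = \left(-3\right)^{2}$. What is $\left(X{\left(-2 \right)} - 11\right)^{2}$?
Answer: $4$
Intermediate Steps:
$X{\left(g \right)} = 9$
$\left(X{\left(-2 \right)} - 11\right)^{2} = \left(9 - 11\right)^{2} = \left(-2\right)^{2} = 4$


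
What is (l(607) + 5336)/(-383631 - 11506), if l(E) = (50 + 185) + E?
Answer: -6178/395137 ≈ -0.015635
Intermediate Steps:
l(E) = 235 + E
(l(607) + 5336)/(-383631 - 11506) = ((235 + 607) + 5336)/(-383631 - 11506) = (842 + 5336)/(-395137) = 6178*(-1/395137) = -6178/395137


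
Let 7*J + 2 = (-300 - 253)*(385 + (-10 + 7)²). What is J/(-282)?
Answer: 36314/329 ≈ 110.38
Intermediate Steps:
J = -217884/7 (J = -2/7 + ((-300 - 253)*(385 + (-10 + 7)²))/7 = -2/7 + (-553*(385 + (-3)²))/7 = -2/7 + (-553*(385 + 9))/7 = -2/7 + (-553*394)/7 = -2/7 + (⅐)*(-217882) = -2/7 - 31126 = -217884/7 ≈ -31126.)
J/(-282) = -217884/7/(-282) = -217884/7*(-1/282) = 36314/329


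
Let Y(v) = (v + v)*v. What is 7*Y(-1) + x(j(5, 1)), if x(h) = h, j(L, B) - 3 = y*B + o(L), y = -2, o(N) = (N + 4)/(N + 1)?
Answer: 33/2 ≈ 16.500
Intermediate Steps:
o(N) = (4 + N)/(1 + N)
Y(v) = 2*v² (Y(v) = (2*v)*v = 2*v²)
j(L, B) = 3 - 2*B + (4 + L)/(1 + L) (j(L, B) = 3 + (-2*B + (4 + L)/(1 + L)) = 3 - 2*B + (4 + L)/(1 + L))
7*Y(-1) + x(j(5, 1)) = 7*(2*(-1)²) + (4 + 5 + (1 + 5)*(3 - 2*1))/(1 + 5) = 7*(2*1) + (4 + 5 + 6*(3 - 2))/6 = 7*2 + (4 + 5 + 6*1)/6 = 14 + (4 + 5 + 6)/6 = 14 + (⅙)*15 = 14 + 5/2 = 33/2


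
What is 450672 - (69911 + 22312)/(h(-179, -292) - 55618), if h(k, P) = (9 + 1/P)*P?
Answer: 8749827621/19415 ≈ 4.5067e+5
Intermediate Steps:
h(k, P) = P*(9 + 1/P)
450672 - (69911 + 22312)/(h(-179, -292) - 55618) = 450672 - (69911 + 22312)/((1 + 9*(-292)) - 55618) = 450672 - 92223/((1 - 2628) - 55618) = 450672 - 92223/(-2627 - 55618) = 450672 - 92223/(-58245) = 450672 - 92223*(-1)/58245 = 450672 - 1*(-30741/19415) = 450672 + 30741/19415 = 8749827621/19415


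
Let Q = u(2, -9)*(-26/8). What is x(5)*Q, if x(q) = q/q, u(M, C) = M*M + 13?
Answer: -221/4 ≈ -55.250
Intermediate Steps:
u(M, C) = 13 + M² (u(M, C) = M² + 13 = 13 + M²)
x(q) = 1
Q = -221/4 (Q = (13 + 2²)*(-26/8) = (13 + 4)*(-26*⅛) = 17*(-13/4) = -221/4 ≈ -55.250)
x(5)*Q = 1*(-221/4) = -221/4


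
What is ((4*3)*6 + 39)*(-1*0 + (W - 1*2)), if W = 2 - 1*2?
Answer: -222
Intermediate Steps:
W = 0 (W = 2 - 2 = 0)
((4*3)*6 + 39)*(-1*0 + (W - 1*2)) = ((4*3)*6 + 39)*(-1*0 + (0 - 1*2)) = (12*6 + 39)*(0 + (0 - 2)) = (72 + 39)*(0 - 2) = 111*(-2) = -222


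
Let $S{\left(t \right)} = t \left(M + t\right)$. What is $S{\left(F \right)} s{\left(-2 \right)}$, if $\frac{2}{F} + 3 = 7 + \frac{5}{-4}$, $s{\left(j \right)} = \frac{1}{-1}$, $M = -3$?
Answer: $\frac{200}{121} \approx 1.6529$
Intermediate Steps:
$s{\left(j \right)} = -1$
$F = \frac{8}{11}$ ($F = \frac{2}{-3 + \left(7 + \frac{5}{-4}\right)} = \frac{2}{-3 + \left(7 + 5 \left(- \frac{1}{4}\right)\right)} = \frac{2}{-3 + \left(7 - \frac{5}{4}\right)} = \frac{2}{-3 + \frac{23}{4}} = \frac{2}{\frac{11}{4}} = 2 \cdot \frac{4}{11} = \frac{8}{11} \approx 0.72727$)
$S{\left(t \right)} = t \left(-3 + t\right)$
$S{\left(F \right)} s{\left(-2 \right)} = \frac{8 \left(-3 + \frac{8}{11}\right)}{11} \left(-1\right) = \frac{8}{11} \left(- \frac{25}{11}\right) \left(-1\right) = \left(- \frac{200}{121}\right) \left(-1\right) = \frac{200}{121}$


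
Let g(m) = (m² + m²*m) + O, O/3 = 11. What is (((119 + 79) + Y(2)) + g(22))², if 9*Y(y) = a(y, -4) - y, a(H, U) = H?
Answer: 129117769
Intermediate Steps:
O = 33 (O = 3*11 = 33)
g(m) = 33 + m² + m³ (g(m) = (m² + m²*m) + 33 = (m² + m³) + 33 = 33 + m² + m³)
Y(y) = 0 (Y(y) = (y - y)/9 = (⅑)*0 = 0)
(((119 + 79) + Y(2)) + g(22))² = (((119 + 79) + 0) + (33 + 22² + 22³))² = ((198 + 0) + (33 + 484 + 10648))² = (198 + 11165)² = 11363² = 129117769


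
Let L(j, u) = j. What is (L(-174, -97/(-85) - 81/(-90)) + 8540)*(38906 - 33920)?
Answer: 41712876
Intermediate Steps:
(L(-174, -97/(-85) - 81/(-90)) + 8540)*(38906 - 33920) = (-174 + 8540)*(38906 - 33920) = 8366*4986 = 41712876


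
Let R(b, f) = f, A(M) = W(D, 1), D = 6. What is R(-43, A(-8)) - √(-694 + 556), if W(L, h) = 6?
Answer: 6 - I*√138 ≈ 6.0 - 11.747*I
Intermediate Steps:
A(M) = 6
R(-43, A(-8)) - √(-694 + 556) = 6 - √(-694 + 556) = 6 - √(-138) = 6 - I*√138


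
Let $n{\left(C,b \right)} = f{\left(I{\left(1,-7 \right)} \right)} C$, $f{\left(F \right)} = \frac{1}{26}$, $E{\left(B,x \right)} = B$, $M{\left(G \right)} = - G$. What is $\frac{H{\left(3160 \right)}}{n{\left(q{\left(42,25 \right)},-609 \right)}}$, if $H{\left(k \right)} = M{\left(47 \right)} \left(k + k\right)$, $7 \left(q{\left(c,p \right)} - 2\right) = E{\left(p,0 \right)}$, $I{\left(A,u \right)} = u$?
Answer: $- \frac{4158560}{3} \approx -1.3862 \cdot 10^{6}$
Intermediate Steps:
$q{\left(c,p \right)} = 2 + \frac{p}{7}$
$H{\left(k \right)} = - 94 k$ ($H{\left(k \right)} = \left(-1\right) 47 \left(k + k\right) = - 47 \cdot 2 k = - 94 k$)
$f{\left(F \right)} = \frac{1}{26}$
$n{\left(C,b \right)} = \frac{C}{26}$
$\frac{H{\left(3160 \right)}}{n{\left(q{\left(42,25 \right)},-609 \right)}} = \frac{\left(-94\right) 3160}{\frac{1}{26} \left(2 + \frac{1}{7} \cdot 25\right)} = - \frac{297040}{\frac{1}{26} \left(2 + \frac{25}{7}\right)} = - \frac{297040}{\frac{1}{26} \cdot \frac{39}{7}} = - \frac{297040}{\frac{3}{14}} = \left(-297040\right) \frac{14}{3} = - \frac{4158560}{3}$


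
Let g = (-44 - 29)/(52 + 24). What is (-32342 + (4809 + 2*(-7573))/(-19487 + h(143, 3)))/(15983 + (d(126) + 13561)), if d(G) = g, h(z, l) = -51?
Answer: -24011731042/21934052399 ≈ -1.0947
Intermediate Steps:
g = -73/76 ≈ -0.96053
d(G) = -73/76
(-32342 + (4809 + 2*(-7573))/(-19487 + h(143, 3)))/(15983 + (d(126) + 13561)) = (-32342 + (4809 + 2*(-7573))/(-19487 - 51))/(15983 + (-73/76 + 13561)) = (-32342 + (4809 - 15146)/(-19538))/(15983 + 1030563/76) = (-32342 - 10337*(-1/19538))/(2245271/76) = (-32342 + 10337/19538)*(76/2245271) = -631887659/19538*76/2245271 = -24011731042/21934052399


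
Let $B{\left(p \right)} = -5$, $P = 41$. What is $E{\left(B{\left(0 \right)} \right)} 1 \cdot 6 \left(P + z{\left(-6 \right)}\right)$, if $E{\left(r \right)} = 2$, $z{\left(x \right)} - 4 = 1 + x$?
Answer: $480$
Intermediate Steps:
$z{\left(x \right)} = 5 + x$ ($z{\left(x \right)} = 4 + \left(1 + x\right) = 5 + x$)
$E{\left(B{\left(0 \right)} \right)} 1 \cdot 6 \left(P + z{\left(-6 \right)}\right) = 2 \cdot 1 \cdot 6 \left(41 + \left(5 - 6\right)\right) = 2 \cdot 6 \left(41 - 1\right) = 12 \cdot 40 = 480$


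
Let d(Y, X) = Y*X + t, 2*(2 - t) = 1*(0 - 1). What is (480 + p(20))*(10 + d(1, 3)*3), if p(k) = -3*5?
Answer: 24645/2 ≈ 12323.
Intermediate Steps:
t = 5/2 (t = 2 - (0 - 1)/2 = 2 - (-1)/2 = 2 - ½*(-1) = 2 + ½ = 5/2 ≈ 2.5000)
p(k) = -15
d(Y, X) = 5/2 + X*Y (d(Y, X) = Y*X + 5/2 = X*Y + 5/2 = 5/2 + X*Y)
(480 + p(20))*(10 + d(1, 3)*3) = (480 - 15)*(10 + (5/2 + 3*1)*3) = 465*(10 + (5/2 + 3)*3) = 465*(10 + (11/2)*3) = 465*(10 + 33/2) = 465*(53/2) = 24645/2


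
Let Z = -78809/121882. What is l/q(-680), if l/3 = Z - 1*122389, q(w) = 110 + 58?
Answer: -14917094907/6825392 ≈ -2185.5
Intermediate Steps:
Z = -78809/121882 (Z = -78809*1/121882 = -78809/121882 ≈ -0.64660)
q(w) = 168
l = -44751284721/121882 (l = 3*(-78809/121882 - 1*122389) = 3*(-78809/121882 - 122389) = 3*(-14917094907/121882) = -44751284721/121882 ≈ -3.6717e+5)
l/q(-680) = -44751284721/121882/168 = -44751284721/121882*1/168 = -14917094907/6825392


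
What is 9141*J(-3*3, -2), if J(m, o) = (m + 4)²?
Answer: 228525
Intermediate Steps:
J(m, o) = (4 + m)²
9141*J(-3*3, -2) = 9141*(4 - 3*3)² = 9141*(4 - 9)² = 9141*(-5)² = 9141*25 = 228525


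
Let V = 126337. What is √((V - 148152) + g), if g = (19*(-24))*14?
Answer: I*√28199 ≈ 167.93*I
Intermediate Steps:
g = -6384 (g = -456*14 = -6384)
√((V - 148152) + g) = √((126337 - 148152) - 6384) = √(-21815 - 6384) = √(-28199) = I*√28199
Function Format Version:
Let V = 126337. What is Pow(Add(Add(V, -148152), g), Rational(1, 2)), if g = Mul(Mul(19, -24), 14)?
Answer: Mul(I, Pow(28199, Rational(1, 2))) ≈ Mul(167.93, I)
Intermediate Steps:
g = -6384 (g = Mul(-456, 14) = -6384)
Pow(Add(Add(V, -148152), g), Rational(1, 2)) = Pow(Add(Add(126337, -148152), -6384), Rational(1, 2)) = Pow(Add(-21815, -6384), Rational(1, 2)) = Pow(-28199, Rational(1, 2)) = Mul(I, Pow(28199, Rational(1, 2)))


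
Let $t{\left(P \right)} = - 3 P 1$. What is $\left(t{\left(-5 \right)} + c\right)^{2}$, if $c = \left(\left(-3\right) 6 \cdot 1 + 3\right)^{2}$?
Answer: $57600$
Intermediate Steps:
$t{\left(P \right)} = - 3 P$
$c = 225$ ($c = \left(\left(-18\right) 1 + 3\right)^{2} = \left(-18 + 3\right)^{2} = \left(-15\right)^{2} = 225$)
$\left(t{\left(-5 \right)} + c\right)^{2} = \left(\left(-3\right) \left(-5\right) + 225\right)^{2} = \left(15 + 225\right)^{2} = 240^{2} = 57600$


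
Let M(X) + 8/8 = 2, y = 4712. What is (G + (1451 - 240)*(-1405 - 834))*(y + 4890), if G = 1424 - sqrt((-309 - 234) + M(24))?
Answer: -26021468010 - 9602*I*sqrt(542) ≈ -2.6021e+10 - 2.2354e+5*I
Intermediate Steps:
M(X) = 1 (M(X) = -1 + 2 = 1)
G = 1424 - I*sqrt(542) (G = 1424 - sqrt((-309 - 234) + 1) = 1424 - sqrt(-543 + 1) = 1424 - sqrt(-542) = 1424 - I*sqrt(542) ≈ 1424.0 - 23.281*I)
(G + (1451 - 240)*(-1405 - 834))*(y + 4890) = ((1424 - I*sqrt(542)) + (1451 - 240)*(-1405 - 834))*(4712 + 4890) = ((1424 - I*sqrt(542)) + 1211*(-2239))*9602 = ((1424 - I*sqrt(542)) - 2711429)*9602 = (-2710005 - I*sqrt(542))*9602 = -26021468010 - 9602*I*sqrt(542)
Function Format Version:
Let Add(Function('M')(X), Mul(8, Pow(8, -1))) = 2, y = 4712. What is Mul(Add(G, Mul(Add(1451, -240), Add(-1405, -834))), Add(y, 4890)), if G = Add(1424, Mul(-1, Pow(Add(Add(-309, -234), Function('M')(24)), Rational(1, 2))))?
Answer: Add(-26021468010, Mul(-9602, I, Pow(542, Rational(1, 2)))) ≈ Add(-2.6021e+10, Mul(-2.2354e+5, I))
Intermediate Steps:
Function('M')(X) = 1 (Function('M')(X) = Add(-1, 2) = 1)
G = Add(1424, Mul(-1, I, Pow(542, Rational(1, 2)))) (G = Add(1424, Mul(-1, Pow(Add(Add(-309, -234), 1), Rational(1, 2)))) = Add(1424, Mul(-1, Pow(Add(-543, 1), Rational(1, 2)))) = Add(1424, Mul(-1, Pow(-542, Rational(1, 2)))) = Add(1424, Mul(-1, Mul(I, Pow(542, Rational(1, 2))))) = Add(1424, Mul(-1, I, Pow(542, Rational(1, 2)))) ≈ Add(1424.0, Mul(-23.281, I)))
Mul(Add(G, Mul(Add(1451, -240), Add(-1405, -834))), Add(y, 4890)) = Mul(Add(Add(1424, Mul(-1, I, Pow(542, Rational(1, 2)))), Mul(Add(1451, -240), Add(-1405, -834))), Add(4712, 4890)) = Mul(Add(Add(1424, Mul(-1, I, Pow(542, Rational(1, 2)))), Mul(1211, -2239)), 9602) = Mul(Add(Add(1424, Mul(-1, I, Pow(542, Rational(1, 2)))), -2711429), 9602) = Mul(Add(-2710005, Mul(-1, I, Pow(542, Rational(1, 2)))), 9602) = Add(-26021468010, Mul(-9602, I, Pow(542, Rational(1, 2))))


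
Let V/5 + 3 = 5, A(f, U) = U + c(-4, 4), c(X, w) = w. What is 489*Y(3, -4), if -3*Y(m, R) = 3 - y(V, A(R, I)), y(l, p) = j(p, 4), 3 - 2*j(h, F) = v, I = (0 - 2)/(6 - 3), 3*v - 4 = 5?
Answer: -489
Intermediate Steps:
v = 3 (v = 4/3 + (1/3)*5 = 4/3 + 5/3 = 3)
I = -2/3 ≈ -0.66667
A(f, U) = 4 + U (A(f, U) = U + 4 = 4 + U)
V = 10 (V = -15 + 5*5 = -15 + 25 = 10)
j(h, F) = 0 (j(h, F) = 3/2 - 1/2*3 = 3/2 - 3/2 = 0)
y(l, p) = 0
Y(m, R) = -1 (Y(m, R) = -(3 - 1*0)/3 = -(3 + 0)/3 = -1/3*3 = -1)
489*Y(3, -4) = 489*(-1) = -489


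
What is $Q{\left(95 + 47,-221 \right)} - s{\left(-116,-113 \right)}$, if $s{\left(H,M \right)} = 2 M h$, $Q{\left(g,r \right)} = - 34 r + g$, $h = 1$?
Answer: $7882$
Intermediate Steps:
$Q{\left(g,r \right)} = g - 34 r$
$s{\left(H,M \right)} = 2 M$ ($s{\left(H,M \right)} = 2 M 1 = 2 M$)
$Q{\left(95 + 47,-221 \right)} - s{\left(-116,-113 \right)} = \left(\left(95 + 47\right) - -7514\right) - 2 \left(-113\right) = \left(142 + 7514\right) - -226 = 7656 + 226 = 7882$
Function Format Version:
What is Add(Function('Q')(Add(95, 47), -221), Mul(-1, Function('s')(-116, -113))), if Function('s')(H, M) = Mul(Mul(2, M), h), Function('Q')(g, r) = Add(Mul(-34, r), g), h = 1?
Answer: 7882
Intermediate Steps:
Function('Q')(g, r) = Add(g, Mul(-34, r))
Function('s')(H, M) = Mul(2, M) (Function('s')(H, M) = Mul(Mul(2, M), 1) = Mul(2, M))
Add(Function('Q')(Add(95, 47), -221), Mul(-1, Function('s')(-116, -113))) = Add(Add(Add(95, 47), Mul(-34, -221)), Mul(-1, Mul(2, -113))) = Add(Add(142, 7514), Mul(-1, -226)) = Add(7656, 226) = 7882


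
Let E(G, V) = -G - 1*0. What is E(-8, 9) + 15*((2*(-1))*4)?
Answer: -112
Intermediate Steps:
E(G, V) = -G (E(G, V) = -G + 0 = -G)
E(-8, 9) + 15*((2*(-1))*4) = -1*(-8) + 15*((2*(-1))*4) = 8 + 15*(-2*4) = 8 + 15*(-8) = 8 - 120 = -112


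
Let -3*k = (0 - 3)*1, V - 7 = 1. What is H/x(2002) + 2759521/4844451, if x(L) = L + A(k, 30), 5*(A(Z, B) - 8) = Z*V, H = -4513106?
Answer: -54644924555906/24362744079 ≈ -2243.0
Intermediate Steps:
V = 8 (V = 7 + 1 = 8)
k = 1 (k = -(0 - 3)/3 = -(-1) = -⅓*(-3) = 1)
A(Z, B) = 8 + 8*Z/5 (A(Z, B) = 8 + (Z*8)/5 = 8 + (8*Z)/5 = 8 + 8*Z/5)
x(L) = 48/5 + L (x(L) = L + (8 + (8/5)*1) = L + (8 + 8/5) = L + 48/5 = 48/5 + L)
H/x(2002) + 2759521/4844451 = -4513106/(48/5 + 2002) + 2759521/4844451 = -4513106/10058/5 + 2759521*(1/4844451) = -4513106*5/10058 + 2759521/4844451 = -11282765/5029 + 2759521/4844451 = -54644924555906/24362744079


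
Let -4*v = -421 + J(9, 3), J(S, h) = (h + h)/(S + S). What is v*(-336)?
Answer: -35336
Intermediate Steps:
J(S, h) = h/S (J(S, h) = (2*h)/((2*S)) = (2*h)*(1/(2*S)) = h/S)
v = 631/6 (v = -(-421 + 3/9)/4 = -(-421 + 3*(1/9))/4 = -(-421 + 1/3)/4 = -1/4*(-1262/3) = 631/6 ≈ 105.17)
v*(-336) = (631/6)*(-336) = -35336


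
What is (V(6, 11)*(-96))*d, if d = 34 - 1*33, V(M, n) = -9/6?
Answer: 144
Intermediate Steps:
V(M, n) = -3/2 (V(M, n) = -9*1/6 = -3/2)
d = 1 (d = 34 - 33 = 1)
(V(6, 11)*(-96))*d = -3/2*(-96)*1 = 144*1 = 144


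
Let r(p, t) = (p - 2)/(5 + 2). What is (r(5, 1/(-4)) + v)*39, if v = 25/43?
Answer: 11856/301 ≈ 39.389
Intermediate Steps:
r(p, t) = -2/7 + p/7 (r(p, t) = (-2 + p)/7 = (-2 + p)*(⅐) = -2/7 + p/7)
v = 25/43 (v = 25*(1/43) = 25/43 ≈ 0.58140)
(r(5, 1/(-4)) + v)*39 = ((-2/7 + (⅐)*5) + 25/43)*39 = ((-2/7 + 5/7) + 25/43)*39 = (3/7 + 25/43)*39 = (304/301)*39 = 11856/301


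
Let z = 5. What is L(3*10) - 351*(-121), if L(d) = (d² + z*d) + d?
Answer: 43551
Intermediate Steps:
L(d) = d² + 6*d (L(d) = (d² + 5*d) + d = d² + 6*d)
L(3*10) - 351*(-121) = (3*10)*(6 + 3*10) - 351*(-121) = 30*(6 + 30) + 42471 = 30*36 + 42471 = 1080 + 42471 = 43551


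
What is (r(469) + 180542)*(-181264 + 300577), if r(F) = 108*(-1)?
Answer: 21528121842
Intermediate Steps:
r(F) = -108
(r(469) + 180542)*(-181264 + 300577) = (-108 + 180542)*(-181264 + 300577) = 180434*119313 = 21528121842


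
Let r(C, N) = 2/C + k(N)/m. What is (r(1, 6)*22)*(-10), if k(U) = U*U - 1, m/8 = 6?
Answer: -7205/12 ≈ -600.42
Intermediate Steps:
m = 48 (m = 8*6 = 48)
k(U) = -1 + U² (k(U) = U² - 1 = -1 + U²)
r(C, N) = -1/48 + 2/C + N²/48 (r(C, N) = 2/C + (-1 + N²)/48 = 2/C + (-1 + N²)*(1/48) = 2/C + (-1/48 + N²/48) = -1/48 + 2/C + N²/48)
(r(1, 6)*22)*(-10) = (((1/48)*(96 + 1*(-1 + 6²))/1)*22)*(-10) = (((1/48)*1*(96 + 1*(-1 + 36)))*22)*(-10) = (((1/48)*1*(96 + 1*35))*22)*(-10) = (((1/48)*1*(96 + 35))*22)*(-10) = (((1/48)*1*131)*22)*(-10) = ((131/48)*22)*(-10) = (1441/24)*(-10) = -7205/12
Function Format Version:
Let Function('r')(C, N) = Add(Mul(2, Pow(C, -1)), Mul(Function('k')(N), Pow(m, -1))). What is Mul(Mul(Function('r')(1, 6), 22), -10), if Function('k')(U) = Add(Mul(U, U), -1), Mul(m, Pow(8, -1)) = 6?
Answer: Rational(-7205, 12) ≈ -600.42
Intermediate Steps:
m = 48 (m = Mul(8, 6) = 48)
Function('k')(U) = Add(-1, Pow(U, 2)) (Function('k')(U) = Add(Pow(U, 2), -1) = Add(-1, Pow(U, 2)))
Function('r')(C, N) = Add(Rational(-1, 48), Mul(2, Pow(C, -1)), Mul(Rational(1, 48), Pow(N, 2))) (Function('r')(C, N) = Add(Mul(2, Pow(C, -1)), Mul(Add(-1, Pow(N, 2)), Pow(48, -1))) = Add(Mul(2, Pow(C, -1)), Mul(Add(-1, Pow(N, 2)), Rational(1, 48))) = Add(Mul(2, Pow(C, -1)), Add(Rational(-1, 48), Mul(Rational(1, 48), Pow(N, 2)))) = Add(Rational(-1, 48), Mul(2, Pow(C, -1)), Mul(Rational(1, 48), Pow(N, 2))))
Mul(Mul(Function('r')(1, 6), 22), -10) = Mul(Mul(Mul(Rational(1, 48), Pow(1, -1), Add(96, Mul(1, Add(-1, Pow(6, 2))))), 22), -10) = Mul(Mul(Mul(Rational(1, 48), 1, Add(96, Mul(1, Add(-1, 36)))), 22), -10) = Mul(Mul(Mul(Rational(1, 48), 1, Add(96, Mul(1, 35))), 22), -10) = Mul(Mul(Mul(Rational(1, 48), 1, Add(96, 35)), 22), -10) = Mul(Mul(Mul(Rational(1, 48), 1, 131), 22), -10) = Mul(Mul(Rational(131, 48), 22), -10) = Mul(Rational(1441, 24), -10) = Rational(-7205, 12)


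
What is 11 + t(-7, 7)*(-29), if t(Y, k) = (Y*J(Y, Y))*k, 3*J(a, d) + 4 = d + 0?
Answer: -15598/3 ≈ -5199.3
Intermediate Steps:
J(a, d) = -4/3 + d/3 (J(a, d) = -4/3 + (d + 0)/3 = -4/3 + d/3)
t(Y, k) = Y*k*(-4/3 + Y/3) (t(Y, k) = (Y*(-4/3 + Y/3))*k = Y*k*(-4/3 + Y/3))
11 + t(-7, 7)*(-29) = 11 + ((⅓)*(-7)*7*(-4 - 7))*(-29) = 11 + ((⅓)*(-7)*7*(-11))*(-29) = 11 + (539/3)*(-29) = 11 - 15631/3 = -15598/3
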